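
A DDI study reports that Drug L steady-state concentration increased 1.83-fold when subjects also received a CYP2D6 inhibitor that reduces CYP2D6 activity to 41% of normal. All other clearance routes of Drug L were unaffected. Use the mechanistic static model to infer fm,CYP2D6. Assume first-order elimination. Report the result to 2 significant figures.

0.77

Write x for the fraction cleared via CYP2D6. The observed steady-state concentration change means clearance fell to 1/1.83 = 0.5464 of baseline.
Only the CYP2D6 route changed, so 0.5464 = x·0.41 + (1 − x), giving x = 0.77.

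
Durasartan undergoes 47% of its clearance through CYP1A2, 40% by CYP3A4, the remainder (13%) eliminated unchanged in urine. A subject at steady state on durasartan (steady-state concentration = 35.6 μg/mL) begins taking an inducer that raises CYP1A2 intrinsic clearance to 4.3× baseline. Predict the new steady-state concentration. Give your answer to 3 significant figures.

The CYP1A2 pathway (47% of clearance) is boosted to 4.3× activity: 0.47 × 4.3 = 2.021.
CYP3A4 (40%) and the residual 13% are unaffected.
Relative clearance = 2.021 + 0.4 + 0.13 = 2.551.
With dosing unchanged, steady-state concentration scales as 1/CL: 35.6 / 2.551 = 14.0 μg/mL.

14.0 μg/mL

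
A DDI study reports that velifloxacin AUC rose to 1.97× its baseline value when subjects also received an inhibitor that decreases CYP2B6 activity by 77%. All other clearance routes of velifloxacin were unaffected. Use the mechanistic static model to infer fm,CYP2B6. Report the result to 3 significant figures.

0.639

Call the CYP2B6 fraction fm. After the interaction, CL_new/CL_old = fm × 0.23 + (1 − fm).
AUC ratio = 1 / (new CL fraction), so new CL fraction = 1 / 1.97 = 0.5076.
fm × 0.23 + 1 − fm = 0.5076  ⇒  fm × (0.23 − 1) = −0.4924  ⇒  fm = 0.639.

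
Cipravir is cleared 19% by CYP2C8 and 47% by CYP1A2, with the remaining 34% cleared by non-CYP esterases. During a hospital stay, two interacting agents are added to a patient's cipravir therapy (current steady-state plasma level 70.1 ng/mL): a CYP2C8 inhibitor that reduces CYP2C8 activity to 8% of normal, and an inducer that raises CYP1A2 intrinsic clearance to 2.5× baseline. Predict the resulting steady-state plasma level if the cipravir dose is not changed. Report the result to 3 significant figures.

The CYP2C8 pathway (19% of clearance) drops to 0.08× activity: 0.19 × 0.08 = 0.0152.
The CYP1A2 pathway (47% of clearance) rises to 2.5× activity: 0.47 × 2.5 = 1.175.
The remaining 34% of clearance is unaffected.
New clearance relative to baseline: 0.0152 + 1.175 + 0.34 = 1.5302.
Dividing the baseline by the relative clearance: 70.1 / 1.5302 = 45.8 ng/mL.

45.8 ng/mL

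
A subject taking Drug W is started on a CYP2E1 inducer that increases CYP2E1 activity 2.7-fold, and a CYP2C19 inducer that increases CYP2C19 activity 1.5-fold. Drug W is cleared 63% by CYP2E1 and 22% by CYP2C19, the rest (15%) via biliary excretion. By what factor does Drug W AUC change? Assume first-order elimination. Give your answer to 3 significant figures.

The CYP2E1 pathway (63% of clearance) increases to 2.7× activity: 0.63 × 2.7 = 1.701.
The CYP2C19 pathway (22% of clearance) rises to 1.5× activity: 0.22 × 1.5 = 0.33.
The remaining 15% of clearance is unaffected.
New clearance relative to baseline: 1.701 + 0.33 + 0.15 = 2.181.
AUC ∝ 1/CL: fold-change = 1 / 2.181 = 0.459.

0.459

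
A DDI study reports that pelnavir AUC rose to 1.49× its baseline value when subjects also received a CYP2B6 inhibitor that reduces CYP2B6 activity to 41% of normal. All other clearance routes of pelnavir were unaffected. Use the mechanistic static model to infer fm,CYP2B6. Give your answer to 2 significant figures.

Call the CYP2B6 fraction fm. After the interaction, CL_new/CL_old = fm × 0.41 + (1 − fm).
AUC ratio = 1 / (new CL fraction), so new CL fraction = 1 / 1.49 = 0.6711.
fm × 0.41 + 1 − fm = 0.6711  ⇒  fm × (0.41 − 1) = −0.3289  ⇒  fm = 0.56.

0.56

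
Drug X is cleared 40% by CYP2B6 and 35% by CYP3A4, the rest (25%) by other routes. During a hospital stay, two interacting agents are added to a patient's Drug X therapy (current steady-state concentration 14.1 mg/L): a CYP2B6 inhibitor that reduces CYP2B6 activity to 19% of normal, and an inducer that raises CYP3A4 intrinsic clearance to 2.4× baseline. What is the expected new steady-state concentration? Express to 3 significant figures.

12.1 mg/L

The CYP2B6 pathway (40% of clearance) falls to 0.19× activity: 0.4 × 0.19 = 0.076.
The CYP3A4 pathway (35% of clearance) rises to 2.4× activity: 0.35 × 2.4 = 0.84.
Non-CYP routes (25%) are unchanged.
New clearance relative to baseline: 0.076 + 0.84 + 0.25 = 1.166.
Dividing the baseline by the relative clearance: 14.1 / 1.166 = 12.1 mg/L.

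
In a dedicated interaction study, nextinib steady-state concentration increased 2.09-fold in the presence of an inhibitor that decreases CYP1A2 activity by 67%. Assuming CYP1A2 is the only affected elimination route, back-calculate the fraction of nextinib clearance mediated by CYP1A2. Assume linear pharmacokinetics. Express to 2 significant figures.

0.78

Call the CYP1A2 fraction fm. After the interaction, CL_new/CL_old = fm × 0.33 + (1 − fm).
Steady-state concentration ratio = 1 / (new CL fraction), so new CL fraction = 1 / 2.09 = 0.4785.
fm × 0.33 + 1 − fm = 0.4785  ⇒  fm × (0.33 − 1) = −0.5215  ⇒  fm = 0.78.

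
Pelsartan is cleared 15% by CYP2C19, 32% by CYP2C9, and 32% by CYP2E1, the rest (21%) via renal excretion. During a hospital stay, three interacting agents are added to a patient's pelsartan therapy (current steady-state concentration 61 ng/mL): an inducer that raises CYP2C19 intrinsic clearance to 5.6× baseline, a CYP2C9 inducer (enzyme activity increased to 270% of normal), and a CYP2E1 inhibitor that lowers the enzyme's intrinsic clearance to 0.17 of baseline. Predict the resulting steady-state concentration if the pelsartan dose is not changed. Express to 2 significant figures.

The CYP2C19 pathway (15% of clearance) rises to 5.6× activity: 0.15 × 5.6 = 0.84.
The CYP2C9 pathway (32% of clearance) increases to 2.7× activity: 0.32 × 2.7 = 0.864.
The CYP2E1 pathway (32% of clearance) falls to 0.17× activity: 0.32 × 0.17 = 0.0544.
Non-CYP routes (21%) are unchanged.
CL_new/CL_old = 0.84 + 0.864 + 0.0544 + 0.21 = 1.9684.
Steady-state concentration ∝ 1/CL: new value = 61 / 1.9684 = 31 ng/mL.

31 ng/mL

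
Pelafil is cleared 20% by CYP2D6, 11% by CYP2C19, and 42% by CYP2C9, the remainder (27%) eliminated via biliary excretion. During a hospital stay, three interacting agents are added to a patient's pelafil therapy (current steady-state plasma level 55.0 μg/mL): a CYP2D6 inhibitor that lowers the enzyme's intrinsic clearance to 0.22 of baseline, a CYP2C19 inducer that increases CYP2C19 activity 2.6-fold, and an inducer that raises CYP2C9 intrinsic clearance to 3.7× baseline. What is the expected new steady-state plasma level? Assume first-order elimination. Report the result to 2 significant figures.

CYP2D6: 0.2 × 0.22 = 0.044
CYP2C19: 0.11 × 2.6 = 0.286
CYP2C9: 0.42 × 3.7 = 1.554
Other: 0.27 (unchanged)
Relative clearance = 0.044 + 0.286 + 1.554 + 0.27 = 2.154.
New steady-state plasma level = 55.0 / 2.154 = 26 μg/mL (concentration scales inversely with clearance).

26 μg/mL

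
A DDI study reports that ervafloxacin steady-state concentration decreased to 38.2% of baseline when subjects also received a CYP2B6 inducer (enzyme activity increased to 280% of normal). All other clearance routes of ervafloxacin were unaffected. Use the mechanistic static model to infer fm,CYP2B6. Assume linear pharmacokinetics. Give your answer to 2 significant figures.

0.90

Call the CYP2B6 fraction fm. After the interaction, CL_new/CL_old = fm × 2.8 + (1 − fm).
Steady-state concentration ratio = 1 / (new CL fraction), so new CL fraction = 1 / 0.382 = 2.618.
fm × 2.8 + 1 − fm = 2.618  ⇒  fm × (2.8 − 1) = 1.618  ⇒  fm = 0.90.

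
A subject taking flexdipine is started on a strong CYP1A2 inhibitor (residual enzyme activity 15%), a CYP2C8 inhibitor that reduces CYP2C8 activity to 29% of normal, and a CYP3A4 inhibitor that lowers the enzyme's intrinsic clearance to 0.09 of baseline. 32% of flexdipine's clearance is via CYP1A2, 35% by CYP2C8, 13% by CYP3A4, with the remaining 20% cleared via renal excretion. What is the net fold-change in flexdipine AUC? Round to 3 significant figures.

The CYP1A2 pathway (32% of clearance) is reduced to 0.15× activity: 0.32 × 0.15 = 0.048.
The CYP2C8 pathway (35% of clearance) falls to 0.29× activity: 0.35 × 0.29 = 0.1015.
The CYP3A4 pathway (13% of clearance) falls to 0.09× activity: 0.13 × 0.09 = 0.0117.
The remaining 20% of clearance is unaffected.
Relative clearance = 0.048 + 0.1015 + 0.0117 + 0.2 = 0.3612.
AUC ∝ 1/CL: fold-change = 1 / 0.3612 = 2.77.

2.77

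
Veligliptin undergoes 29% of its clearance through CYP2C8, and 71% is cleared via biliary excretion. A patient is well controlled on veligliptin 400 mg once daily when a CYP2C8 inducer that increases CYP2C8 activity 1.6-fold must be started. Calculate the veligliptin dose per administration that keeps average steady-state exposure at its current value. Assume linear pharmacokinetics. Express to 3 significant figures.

470 mg

The CYP2C8 pathway (29% of clearance) rises to 1.6× activity: 0.29 × 1.6 = 0.464.
The remaining 71% of clearance is unaffected.
Relative clearance = 0.464 + 0.71 = 1.174.
Css,avg = (dose rate)/CL, so holding Css fixed requires dose ∝ CL: 400 × 1.174 = 470 mg.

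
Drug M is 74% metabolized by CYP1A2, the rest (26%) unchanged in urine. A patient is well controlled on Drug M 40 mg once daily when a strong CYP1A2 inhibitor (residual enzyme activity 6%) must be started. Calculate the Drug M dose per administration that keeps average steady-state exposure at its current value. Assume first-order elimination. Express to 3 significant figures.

12.2 mg

CYP1A2: 0.74 × 0.06 = 0.0444
Other: 0.26 (unchanged)
New clearance relative to baseline: 0.0444 + 0.26 = 0.3044.
Css,avg = (dose rate)/CL, so holding Css fixed requires dose ∝ CL: 40 × 0.3044 = 12.2 mg.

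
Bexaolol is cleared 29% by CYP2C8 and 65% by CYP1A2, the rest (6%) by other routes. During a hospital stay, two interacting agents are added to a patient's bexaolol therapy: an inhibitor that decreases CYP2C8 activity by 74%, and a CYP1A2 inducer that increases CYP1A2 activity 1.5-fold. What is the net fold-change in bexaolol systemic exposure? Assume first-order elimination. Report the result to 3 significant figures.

The CYP2C8 pathway (29% of clearance) drops to 0.26× activity: 0.29 × 0.26 = 0.0754.
The CYP1A2 pathway (65% of clearance) increases to 1.5× activity: 0.65 × 1.5 = 0.975.
The remaining 6% of clearance is unaffected.
Relative clearance = 0.0754 + 0.975 + 0.06 = 1.1104.
Systemic exposure ∝ 1/CL: fold-change = 1 / 1.1104 = 0.901.

0.901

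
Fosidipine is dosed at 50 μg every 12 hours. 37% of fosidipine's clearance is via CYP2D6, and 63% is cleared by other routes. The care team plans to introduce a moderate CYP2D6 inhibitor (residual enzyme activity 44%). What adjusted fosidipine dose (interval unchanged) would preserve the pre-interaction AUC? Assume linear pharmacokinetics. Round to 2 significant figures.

40 μg

The CYP2D6 pathway (37% of clearance) is reduced to 0.44× activity: 0.37 × 0.44 = 0.1628.
The remaining 63% of clearance is unaffected.
CL_new/CL_old = 0.1628 + 0.63 = 0.7928.
Exposure is unchanged when dose changes in proportion to clearance. New dose = 50 μg × 0.7928 = 40 μg.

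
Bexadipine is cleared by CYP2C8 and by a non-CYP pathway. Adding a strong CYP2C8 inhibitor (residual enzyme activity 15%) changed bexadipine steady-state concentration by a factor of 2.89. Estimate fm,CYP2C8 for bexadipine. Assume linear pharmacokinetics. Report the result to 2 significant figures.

Let x = fm,CYP2C8. Because steady-state concentration ∝ 1/CL, relative clearance fell to 1/2.89 = 0.346.
Setting x·0.15 + (1 − x) = 0.346 and solving: x = (0.346 − 1)/(0.15 − 1) = 0.77.

0.77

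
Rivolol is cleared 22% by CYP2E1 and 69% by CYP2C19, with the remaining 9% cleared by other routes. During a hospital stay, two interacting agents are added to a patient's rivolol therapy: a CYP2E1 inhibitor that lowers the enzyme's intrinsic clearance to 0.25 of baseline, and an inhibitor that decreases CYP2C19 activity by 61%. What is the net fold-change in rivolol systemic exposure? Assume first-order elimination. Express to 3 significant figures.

2.41

The CYP2E1 pathway (22% of clearance) falls to 0.25× activity: 0.22 × 0.25 = 0.055.
The CYP2C19 pathway (69% of clearance) falls to 0.39× activity: 0.69 × 0.39 = 0.2691.
Non-CYP routes (9%) are unchanged.
CL_new/CL_old = 0.055 + 0.2691 + 0.09 = 0.4141.
Systemic exposure ∝ 1/CL: fold-change = 1 / 0.4141 = 2.41.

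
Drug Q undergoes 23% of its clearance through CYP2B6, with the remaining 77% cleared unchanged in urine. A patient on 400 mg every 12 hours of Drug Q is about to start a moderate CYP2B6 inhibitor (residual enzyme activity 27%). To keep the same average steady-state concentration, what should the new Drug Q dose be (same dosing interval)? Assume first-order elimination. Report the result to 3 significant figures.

The CYP2B6 pathway (23% of clearance) drops to 0.27× activity: 0.23 × 0.27 = 0.0621.
Non-CYP routes (77%) are unchanged.
New clearance relative to baseline: 0.0621 + 0.77 = 0.8321.
Css,avg = (dose rate)/CL, so holding Css fixed requires dose ∝ CL: 400 × 0.8321 = 333 mg.

333 mg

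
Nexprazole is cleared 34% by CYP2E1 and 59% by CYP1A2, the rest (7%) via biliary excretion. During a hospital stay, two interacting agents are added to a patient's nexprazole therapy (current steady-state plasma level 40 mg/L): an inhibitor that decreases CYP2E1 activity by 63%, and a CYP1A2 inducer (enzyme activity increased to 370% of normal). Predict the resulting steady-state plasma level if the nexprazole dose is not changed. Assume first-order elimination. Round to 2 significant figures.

The CYP2E1 pathway (34% of clearance) is reduced to 0.37× activity: 0.34 × 0.37 = 0.1258.
The CYP1A2 pathway (59% of clearance) rises to 3.7× activity: 0.59 × 3.7 = 2.183.
The remaining 7% of clearance is unaffected.
New clearance relative to baseline: 0.1258 + 2.183 + 0.07 = 2.3788.
Dividing the baseline by the relative clearance: 40 / 2.3788 = 17 mg/L.

17 mg/L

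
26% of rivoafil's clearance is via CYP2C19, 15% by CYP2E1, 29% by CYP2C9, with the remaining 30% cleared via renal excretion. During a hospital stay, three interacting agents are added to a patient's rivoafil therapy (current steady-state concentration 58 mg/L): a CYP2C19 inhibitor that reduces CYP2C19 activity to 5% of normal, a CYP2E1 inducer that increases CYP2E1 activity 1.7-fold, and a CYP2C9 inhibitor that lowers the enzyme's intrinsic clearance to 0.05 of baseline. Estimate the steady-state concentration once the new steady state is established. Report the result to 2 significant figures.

The CYP2C19 pathway (26% of clearance) drops to 0.05× activity: 0.26 × 0.05 = 0.013.
The CYP2E1 pathway (15% of clearance) increases to 1.7× activity: 0.15 × 1.7 = 0.255.
The CYP2C9 pathway (29% of clearance) falls to 0.05× activity: 0.29 × 0.05 = 0.0145.
Non-CYP routes (30%) are unchanged.
Relative clearance = 0.013 + 0.255 + 0.0145 + 0.3 = 0.5825.
New steady-state concentration = 58 / 0.5825 = 1.0 × 10² mg/L (concentration scales inversely with clearance).

1.0 × 10² mg/L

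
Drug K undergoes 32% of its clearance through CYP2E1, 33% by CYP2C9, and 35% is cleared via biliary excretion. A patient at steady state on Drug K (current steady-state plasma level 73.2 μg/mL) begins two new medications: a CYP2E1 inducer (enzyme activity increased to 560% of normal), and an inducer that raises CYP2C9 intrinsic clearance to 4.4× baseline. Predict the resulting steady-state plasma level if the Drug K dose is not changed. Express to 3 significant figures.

20.4 μg/mL

The CYP2E1 pathway (32% of clearance) rises to 5.6× activity: 0.32 × 5.6 = 1.792.
The CYP2C9 pathway (33% of clearance) rises to 4.4× activity: 0.33 × 4.4 = 1.452.
Non-CYP routes (35%) are unchanged.
Relative clearance = 1.792 + 1.452 + 0.35 = 3.594.
New steady-state plasma level = 73.2 / 3.594 = 20.4 μg/mL (concentration scales inversely with clearance).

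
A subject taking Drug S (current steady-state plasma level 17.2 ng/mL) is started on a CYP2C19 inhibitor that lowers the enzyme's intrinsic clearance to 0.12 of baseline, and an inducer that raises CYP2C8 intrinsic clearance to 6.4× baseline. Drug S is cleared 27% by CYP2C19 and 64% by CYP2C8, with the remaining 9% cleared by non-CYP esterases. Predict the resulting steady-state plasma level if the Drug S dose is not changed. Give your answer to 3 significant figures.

4.08 ng/mL

The CYP2C19 pathway (27% of clearance) falls to 0.12× activity: 0.27 × 0.12 = 0.0324.
The CYP2C8 pathway (64% of clearance) is boosted to 6.4× activity: 0.64 × 6.4 = 4.096.
The remaining 9% of clearance is unaffected.
Relative clearance = 0.0324 + 4.096 + 0.09 = 4.2184.
New steady-state plasma level = 17.2 / 4.2184 = 4.08 ng/mL (concentration scales inversely with clearance).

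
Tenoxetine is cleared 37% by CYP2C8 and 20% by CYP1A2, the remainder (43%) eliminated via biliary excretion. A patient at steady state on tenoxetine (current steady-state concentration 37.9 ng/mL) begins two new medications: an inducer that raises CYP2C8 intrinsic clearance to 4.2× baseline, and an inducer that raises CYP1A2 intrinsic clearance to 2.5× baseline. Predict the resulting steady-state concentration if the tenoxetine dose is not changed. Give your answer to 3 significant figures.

15.3 ng/mL

CYP2C8: 0.37 × 4.2 = 1.554
CYP1A2: 0.2 × 2.5 = 0.5
Other: 0.43 (unchanged)
Relative clearance = 1.554 + 0.5 + 0.43 = 2.484.
New steady-state concentration = 37.9 / 2.484 = 15.3 ng/mL (concentration scales inversely with clearance).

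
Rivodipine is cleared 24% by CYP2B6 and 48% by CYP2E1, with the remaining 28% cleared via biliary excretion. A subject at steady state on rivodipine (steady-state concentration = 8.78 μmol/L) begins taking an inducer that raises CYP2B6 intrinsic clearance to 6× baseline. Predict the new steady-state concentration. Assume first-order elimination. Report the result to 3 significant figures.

CYP2B6: 0.24 × 6 = 1.44
CYP2E1: 0.48 (unchanged)
Other: 0.28 (unchanged)
CL_new/CL_old = 1.44 + 0.48 + 0.28 = 2.2.
With dosing unchanged, steady-state concentration scales as 1/CL: 8.78 / 2.2 = 3.99 μmol/L.

3.99 μmol/L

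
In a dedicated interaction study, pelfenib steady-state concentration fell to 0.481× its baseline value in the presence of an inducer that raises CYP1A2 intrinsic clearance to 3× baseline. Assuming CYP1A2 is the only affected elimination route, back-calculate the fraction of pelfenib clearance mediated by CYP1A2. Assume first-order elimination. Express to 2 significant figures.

Let fm be the CYP1A2 fraction. New clearance relative to baseline = fm × 3 + (1 − fm).
Steady-state concentration ratio = 1 / (new CL fraction), so new CL fraction = 1 / 0.481 = 2.079.
fm × 3 + 1 − fm = 2.079  ⇒  fm × (3 − 1) = 1.079  ⇒  fm = 0.54.

0.54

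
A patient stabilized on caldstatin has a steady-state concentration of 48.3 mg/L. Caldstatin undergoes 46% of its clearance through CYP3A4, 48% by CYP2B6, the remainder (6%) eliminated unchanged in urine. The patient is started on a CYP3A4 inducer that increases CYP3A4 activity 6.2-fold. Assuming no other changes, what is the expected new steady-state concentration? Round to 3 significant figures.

The CYP3A4 pathway (46% of clearance) rises to 6.2× activity: 0.46 × 6.2 = 2.852.
CYP2B6 (48%) and the residual 6% are unaffected.
New clearance relative to baseline: 2.852 + 0.48 + 0.06 = 3.392.
New steady-state concentration = baseline ÷ relative clearance = 48.3 / 3.392 = 14.2 mg/L.

14.2 mg/L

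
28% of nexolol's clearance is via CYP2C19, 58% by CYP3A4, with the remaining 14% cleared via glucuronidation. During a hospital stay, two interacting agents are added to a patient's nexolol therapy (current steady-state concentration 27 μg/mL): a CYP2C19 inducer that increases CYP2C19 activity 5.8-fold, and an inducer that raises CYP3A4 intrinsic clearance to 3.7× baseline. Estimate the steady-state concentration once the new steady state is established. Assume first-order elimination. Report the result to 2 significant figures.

The CYP2C19 pathway (28% of clearance) rises to 5.8× activity: 0.28 × 5.8 = 1.624.
The CYP3A4 pathway (58% of clearance) is boosted to 3.7× activity: 0.58 × 3.7 = 2.146.
Non-CYP routes (14%) are unchanged.
New clearance relative to baseline: 1.624 + 2.146 + 0.14 = 3.91.
Steady-state concentration ∝ 1/CL: new value = 27 / 3.91 = 6.9 μg/mL.

6.9 μg/mL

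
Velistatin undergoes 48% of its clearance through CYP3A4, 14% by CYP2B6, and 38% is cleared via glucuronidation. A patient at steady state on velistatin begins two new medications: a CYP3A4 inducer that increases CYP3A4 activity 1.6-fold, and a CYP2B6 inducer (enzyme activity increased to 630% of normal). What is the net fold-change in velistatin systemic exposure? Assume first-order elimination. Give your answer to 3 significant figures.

0.493

The CYP3A4 pathway (48% of clearance) rises to 1.6× activity: 0.48 × 1.6 = 0.768.
The CYP2B6 pathway (14% of clearance) increases to 6.3× activity: 0.14 × 6.3 = 0.882.
The remaining 38% of clearance is unaffected.
New clearance relative to baseline: 0.768 + 0.882 + 0.38 = 2.03.
Because systemic exposure varies inversely with clearance, the combined effect is 1 / 2.03 = 0.493.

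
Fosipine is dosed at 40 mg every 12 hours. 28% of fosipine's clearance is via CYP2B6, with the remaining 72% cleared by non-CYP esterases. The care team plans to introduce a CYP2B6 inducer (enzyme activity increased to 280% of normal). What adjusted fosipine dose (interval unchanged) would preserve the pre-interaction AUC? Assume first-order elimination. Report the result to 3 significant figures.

The CYP2B6 pathway (28% of clearance) is boosted to 2.8× activity: 0.28 × 2.8 = 0.784.
The remaining 72% of clearance is unaffected.
New clearance relative to baseline: 0.784 + 0.72 = 1.504.
Css,avg = (dose rate)/CL, so holding Css fixed requires dose ∝ CL: 40 × 1.504 = 60.2 mg.

60.2 mg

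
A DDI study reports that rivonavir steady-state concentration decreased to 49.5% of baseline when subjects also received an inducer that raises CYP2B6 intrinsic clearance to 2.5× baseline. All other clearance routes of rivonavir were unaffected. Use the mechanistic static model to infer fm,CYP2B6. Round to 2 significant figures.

Let fm be the CYP2B6 fraction. New clearance relative to baseline = fm × 2.5 + (1 − fm).
Steady-state concentration ratio = 1 / (new CL fraction), so new CL fraction = 1 / 0.495 = 2.02.
fm × 2.5 + 1 − fm = 2.02  ⇒  fm × (2.5 − 1) = 1.02  ⇒  fm = 0.68.

0.68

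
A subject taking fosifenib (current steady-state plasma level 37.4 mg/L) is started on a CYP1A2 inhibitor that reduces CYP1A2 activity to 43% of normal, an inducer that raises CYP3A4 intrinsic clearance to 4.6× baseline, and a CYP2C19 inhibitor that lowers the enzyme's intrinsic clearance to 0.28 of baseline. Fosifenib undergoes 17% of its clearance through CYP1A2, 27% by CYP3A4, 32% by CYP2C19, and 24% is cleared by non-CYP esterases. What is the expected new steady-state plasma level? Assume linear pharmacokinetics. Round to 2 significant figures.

23 mg/L

CYP1A2: 0.17 × 0.43 = 0.0731
CYP3A4: 0.27 × 4.6 = 1.242
CYP2C19: 0.32 × 0.28 = 0.0896
Other: 0.24 (unchanged)
New clearance relative to baseline: 0.0731 + 1.242 + 0.0896 + 0.24 = 1.6447.
New steady-state plasma level = 37.4 / 1.6447 = 23 mg/L (concentration scales inversely with clearance).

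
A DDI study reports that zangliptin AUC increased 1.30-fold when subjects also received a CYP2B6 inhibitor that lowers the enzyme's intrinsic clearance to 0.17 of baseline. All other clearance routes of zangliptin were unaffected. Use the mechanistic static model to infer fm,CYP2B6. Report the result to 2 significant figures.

Call the CYP2B6 fraction fm. After the interaction, CL_new/CL_old = fm × 0.17 + (1 − fm).
AUC ratio = 1 / (new CL fraction), so new CL fraction = 1 / 1.30 = 0.7692.
fm × 0.17 + 1 − fm = 0.7692  ⇒  fm × (0.17 − 1) = −0.2308  ⇒  fm = 0.28.

0.28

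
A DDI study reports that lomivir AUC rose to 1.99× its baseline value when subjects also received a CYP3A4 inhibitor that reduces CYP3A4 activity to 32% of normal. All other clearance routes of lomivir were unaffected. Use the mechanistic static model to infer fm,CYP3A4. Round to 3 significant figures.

Let x = fm,CYP3A4. Because AUC ∝ 1/CL, relative clearance fell to 1/1.99 = 0.5025.
Only the CYP3A4 route changed, so 0.5025 = x·0.32 + (1 − x), giving x = 0.732.

0.732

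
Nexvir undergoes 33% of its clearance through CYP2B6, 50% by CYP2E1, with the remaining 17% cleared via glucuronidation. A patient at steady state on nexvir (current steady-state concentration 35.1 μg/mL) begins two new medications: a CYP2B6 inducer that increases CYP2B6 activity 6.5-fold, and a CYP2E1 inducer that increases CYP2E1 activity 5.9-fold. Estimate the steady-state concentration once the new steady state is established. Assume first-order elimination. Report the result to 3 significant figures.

The CYP2B6 pathway (33% of clearance) rises to 6.5× activity: 0.33 × 6.5 = 2.145.
The CYP2E1 pathway (50% of clearance) rises to 5.9× activity: 0.5 × 5.9 = 2.95.
Non-CYP routes (17%) are unchanged.
New clearance relative to baseline: 2.145 + 2.95 + 0.17 = 5.265.
New steady-state concentration = 35.1 / 5.265 = 6.67 μg/mL (concentration scales inversely with clearance).

6.67 μg/mL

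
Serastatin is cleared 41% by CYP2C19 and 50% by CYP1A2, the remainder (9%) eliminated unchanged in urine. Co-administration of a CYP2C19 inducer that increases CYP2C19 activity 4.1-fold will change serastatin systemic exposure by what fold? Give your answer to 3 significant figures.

0.440

The CYP2C19 pathway (41% of clearance) is boosted to 4.1× activity: 0.41 × 4.1 = 1.681.
CYP1A2 (50%) and the residual 9% are unaffected.
CL_new/CL_old = 1.681 + 0.5 + 0.09 = 2.271.
Since systemic exposure ∝ 1/CL, the ratio is 1 / 2.271 = 0.440.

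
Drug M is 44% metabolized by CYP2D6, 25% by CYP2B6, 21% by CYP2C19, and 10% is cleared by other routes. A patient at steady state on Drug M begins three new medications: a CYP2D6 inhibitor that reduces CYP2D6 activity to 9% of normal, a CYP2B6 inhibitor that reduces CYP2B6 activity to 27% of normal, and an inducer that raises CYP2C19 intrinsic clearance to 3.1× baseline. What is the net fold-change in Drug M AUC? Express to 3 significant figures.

1.17

The CYP2D6 pathway (44% of clearance) is reduced to 0.09× activity: 0.44 × 0.09 = 0.0396.
The CYP2B6 pathway (25% of clearance) is reduced to 0.27× activity: 0.25 × 0.27 = 0.0675.
The CYP2C19 pathway (21% of clearance) increases to 3.1× activity: 0.21 × 3.1 = 0.651.
The remaining 10% of clearance is unaffected.
Relative clearance = 0.0396 + 0.0675 + 0.651 + 0.1 = 0.8581.
Net AUC ratio = 1 / 0.8581 = 1.17.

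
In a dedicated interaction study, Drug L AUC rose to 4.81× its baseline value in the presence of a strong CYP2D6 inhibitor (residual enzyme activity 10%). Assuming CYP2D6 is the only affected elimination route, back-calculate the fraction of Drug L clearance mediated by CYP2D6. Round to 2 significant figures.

0.88

CL'/CL = 1 / 4.81 = 0.2079
0.1·fm + (1 − fm) = 0.2079
fm = (0.2079 − 1) / (0.1 − 1) = 0.88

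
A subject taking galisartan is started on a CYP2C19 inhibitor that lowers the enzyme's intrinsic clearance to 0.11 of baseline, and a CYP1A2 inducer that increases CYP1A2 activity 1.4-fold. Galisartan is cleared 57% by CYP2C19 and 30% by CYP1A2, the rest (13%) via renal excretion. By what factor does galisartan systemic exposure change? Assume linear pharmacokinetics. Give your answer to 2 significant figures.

CYP2C19: 0.57 × 0.11 = 0.0627
CYP1A2: 0.3 × 1.4 = 0.42
Other: 0.13 (unchanged)
CL_new/CL_old = 0.0627 + 0.42 + 0.13 = 0.6127.
Systemic exposure ∝ 1/CL: fold-change = 1 / 0.6127 = 1.6.

1.6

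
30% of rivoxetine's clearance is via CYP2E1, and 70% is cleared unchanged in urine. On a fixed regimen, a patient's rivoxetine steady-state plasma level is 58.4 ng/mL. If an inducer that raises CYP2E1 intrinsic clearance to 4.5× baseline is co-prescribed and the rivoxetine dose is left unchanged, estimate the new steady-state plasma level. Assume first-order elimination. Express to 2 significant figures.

The CYP2E1 pathway (30% of clearance) increases to 4.5× activity: 0.3 × 4.5 = 1.35.
The remaining 70% of clearance is unaffected.
New clearance relative to baseline: 1.35 + 0.7 = 2.05.
Steady-state plasma level ∝ 1/CL, so new value = 58.4 / 2.05 = 28 ng/mL.

28 ng/mL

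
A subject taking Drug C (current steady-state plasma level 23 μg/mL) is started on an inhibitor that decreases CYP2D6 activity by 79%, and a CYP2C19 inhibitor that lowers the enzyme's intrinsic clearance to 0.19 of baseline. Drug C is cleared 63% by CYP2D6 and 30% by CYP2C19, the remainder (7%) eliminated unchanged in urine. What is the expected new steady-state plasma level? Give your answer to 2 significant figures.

The CYP2D6 pathway (63% of clearance) is reduced to 0.21× activity: 0.63 × 0.21 = 0.1323.
The CYP2C19 pathway (30% of clearance) is reduced to 0.19× activity: 0.3 × 0.19 = 0.057.
The remaining 7% of clearance is unaffected.
CL_new/CL_old = 0.1323 + 0.057 + 0.07 = 0.2593.
Dividing the baseline by the relative clearance: 23 / 0.2593 = 89 μg/mL.

89 μg/mL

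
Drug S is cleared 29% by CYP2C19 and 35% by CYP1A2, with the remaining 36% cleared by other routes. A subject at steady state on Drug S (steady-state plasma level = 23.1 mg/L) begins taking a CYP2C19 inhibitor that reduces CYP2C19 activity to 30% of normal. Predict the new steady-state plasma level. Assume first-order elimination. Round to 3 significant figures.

29.0 mg/L

The CYP2C19 pathway (29% of clearance) falls to 0.3× activity: 0.29 × 0.3 = 0.087.
CYP1A2 (35%) and the residual 36% are unaffected.
CL_new/CL_old = 0.087 + 0.35 + 0.36 = 0.797.
New steady-state plasma level = baseline ÷ relative clearance = 23.1 / 0.797 = 29.0 mg/L.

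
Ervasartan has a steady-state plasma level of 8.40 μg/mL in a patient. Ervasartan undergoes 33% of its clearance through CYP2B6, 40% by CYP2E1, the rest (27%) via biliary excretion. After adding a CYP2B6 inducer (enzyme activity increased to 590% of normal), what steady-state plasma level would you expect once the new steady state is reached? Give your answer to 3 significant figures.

The CYP2B6 pathway (33% of clearance) is boosted to 5.9× activity: 0.33 × 5.9 = 1.947.
CYP2E1 (40%) and the residual 27% are unaffected.
Relative clearance = 1.947 + 0.4 + 0.27 = 2.617.
With dosing unchanged, steady-state plasma level scales as 1/CL: 8.40 / 2.617 = 3.21 μg/mL.

3.21 μg/mL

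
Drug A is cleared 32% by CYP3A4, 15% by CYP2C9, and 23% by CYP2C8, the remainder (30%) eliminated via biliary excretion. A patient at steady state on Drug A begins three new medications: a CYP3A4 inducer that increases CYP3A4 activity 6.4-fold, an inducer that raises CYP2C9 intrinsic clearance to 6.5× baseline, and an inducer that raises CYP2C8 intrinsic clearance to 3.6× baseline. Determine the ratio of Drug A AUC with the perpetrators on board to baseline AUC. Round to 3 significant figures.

The CYP3A4 pathway (32% of clearance) increases to 6.4× activity: 0.32 × 6.4 = 2.048.
The CYP2C9 pathway (15% of clearance) increases to 6.5× activity: 0.15 × 6.5 = 0.975.
The CYP2C8 pathway (23% of clearance) increases to 3.6× activity: 0.23 × 3.6 = 0.828.
Non-CYP routes (30%) are unchanged.
Relative clearance = 2.048 + 0.975 + 0.828 + 0.3 = 4.151.
AUC ∝ 1/CL: fold-change = 1 / 4.151 = 0.241.

0.241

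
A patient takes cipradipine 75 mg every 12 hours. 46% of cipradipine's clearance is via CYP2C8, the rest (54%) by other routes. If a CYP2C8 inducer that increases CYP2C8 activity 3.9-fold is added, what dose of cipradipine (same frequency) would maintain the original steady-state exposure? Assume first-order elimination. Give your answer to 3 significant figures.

175 mg

The CYP2C8 pathway (46% of clearance) increases to 3.9× activity: 0.46 × 3.9 = 1.794.
Non-CYP routes (54%) are unchanged.
CL_new/CL_old = 1.794 + 0.54 = 2.334.
Exposure is unchanged when dose changes in proportion to clearance. New dose = 75 mg × 2.334 = 175 mg.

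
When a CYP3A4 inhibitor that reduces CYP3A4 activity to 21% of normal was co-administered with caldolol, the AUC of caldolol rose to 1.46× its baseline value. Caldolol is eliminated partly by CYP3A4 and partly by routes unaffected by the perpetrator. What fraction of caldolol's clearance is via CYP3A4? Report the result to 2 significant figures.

0.40

CL'/CL = 1 / 1.46 = 0.6849
0.21·fm + (1 − fm) = 0.6849
fm = (0.6849 − 1) / (0.21 − 1) = 0.40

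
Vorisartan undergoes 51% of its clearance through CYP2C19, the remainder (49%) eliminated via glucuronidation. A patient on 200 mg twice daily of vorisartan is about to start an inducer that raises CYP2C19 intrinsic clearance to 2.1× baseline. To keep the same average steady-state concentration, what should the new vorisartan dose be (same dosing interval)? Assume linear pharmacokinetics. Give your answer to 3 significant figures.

312 mg

The CYP2C19 pathway (51% of clearance) increases to 2.1× activity: 0.51 × 2.1 = 1.071.
The remaining 49% of clearance is unaffected.
Relative clearance = 1.071 + 0.49 = 1.561.
To maintain the same steady-state level, dose must scale with clearance: new dose = 200 × 1.561 = 312 mg.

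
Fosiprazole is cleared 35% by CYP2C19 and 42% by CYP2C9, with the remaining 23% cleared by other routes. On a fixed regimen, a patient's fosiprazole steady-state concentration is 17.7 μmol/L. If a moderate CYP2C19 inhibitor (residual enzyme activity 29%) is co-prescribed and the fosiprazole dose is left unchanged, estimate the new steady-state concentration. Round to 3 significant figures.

23.6 μmol/L

The CYP2C19 pathway (35% of clearance) falls to 0.29× activity: 0.35 × 0.29 = 0.1015.
CYP2C9 (42%) and the residual 23% are unaffected.
CL_new/CL_old = 0.1015 + 0.42 + 0.23 = 0.7515.
New steady-state concentration = baseline ÷ relative clearance = 17.7 / 0.7515 = 23.6 μmol/L.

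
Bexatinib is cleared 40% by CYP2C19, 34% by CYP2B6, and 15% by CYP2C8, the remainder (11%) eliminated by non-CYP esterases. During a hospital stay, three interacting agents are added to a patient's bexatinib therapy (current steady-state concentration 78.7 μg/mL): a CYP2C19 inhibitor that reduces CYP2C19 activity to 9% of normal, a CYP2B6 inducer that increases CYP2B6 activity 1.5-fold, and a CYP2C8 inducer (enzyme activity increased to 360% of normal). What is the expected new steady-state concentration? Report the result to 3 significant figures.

65.8 μg/mL

The CYP2C19 pathway (40% of clearance) drops to 0.09× activity: 0.4 × 0.09 = 0.036.
The CYP2B6 pathway (34% of clearance) increases to 1.5× activity: 0.34 × 1.5 = 0.51.
The CYP2C8 pathway (15% of clearance) is boosted to 3.6× activity: 0.15 × 3.6 = 0.54.
The remaining 11% of clearance is unaffected.
CL_new/CL_old = 0.036 + 0.51 + 0.54 + 0.11 = 1.196.
New steady-state concentration = 78.7 / 1.196 = 65.8 μg/mL (concentration scales inversely with clearance).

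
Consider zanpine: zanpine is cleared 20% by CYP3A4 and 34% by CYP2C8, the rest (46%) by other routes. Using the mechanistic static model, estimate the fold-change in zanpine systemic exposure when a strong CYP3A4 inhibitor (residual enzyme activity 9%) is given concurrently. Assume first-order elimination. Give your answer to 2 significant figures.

The CYP3A4 pathway (20% of clearance) drops to 0.09× activity: 0.2 × 0.09 = 0.018.
CYP2C8 (34%) and the residual 46% are unaffected.
New clearance relative to baseline: 0.018 + 0.34 + 0.46 = 0.818.
Since systemic exposure ∝ 1/CL, the ratio is 1 / 0.818 = 1.2.

1.2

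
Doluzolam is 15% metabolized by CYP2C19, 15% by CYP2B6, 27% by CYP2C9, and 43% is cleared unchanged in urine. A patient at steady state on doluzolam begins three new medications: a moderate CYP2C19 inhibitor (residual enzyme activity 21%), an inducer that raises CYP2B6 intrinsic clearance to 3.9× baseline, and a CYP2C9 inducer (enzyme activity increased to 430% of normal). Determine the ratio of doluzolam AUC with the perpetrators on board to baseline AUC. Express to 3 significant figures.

CYP2C19: 0.15 × 0.21 = 0.0315
CYP2B6: 0.15 × 3.9 = 0.585
CYP2C9: 0.27 × 4.3 = 1.161
Other: 0.43 (unchanged)
CL_new/CL_old = 0.0315 + 0.585 + 1.161 + 0.43 = 2.2075.
Net AUC ratio = 1 / 2.2075 = 0.453.

0.453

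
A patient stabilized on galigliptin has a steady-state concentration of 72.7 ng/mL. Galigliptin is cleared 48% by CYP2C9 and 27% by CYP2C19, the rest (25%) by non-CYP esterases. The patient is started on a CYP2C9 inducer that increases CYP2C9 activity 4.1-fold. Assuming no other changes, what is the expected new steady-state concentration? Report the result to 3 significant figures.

The CYP2C9 pathway (48% of clearance) increases to 4.1× activity: 0.48 × 4.1 = 1.968.
CYP2C19 (27%) and the residual 25% are unaffected.
New clearance relative to baseline: 1.968 + 0.27 + 0.25 = 2.488.
With dosing unchanged, steady-state concentration scales as 1/CL: 72.7 / 2.488 = 29.2 ng/mL.

29.2 ng/mL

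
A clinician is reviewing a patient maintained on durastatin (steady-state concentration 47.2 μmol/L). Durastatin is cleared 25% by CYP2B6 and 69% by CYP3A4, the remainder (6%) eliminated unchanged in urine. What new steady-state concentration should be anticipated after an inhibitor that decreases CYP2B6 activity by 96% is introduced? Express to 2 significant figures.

62 μmol/L

The CYP2B6 pathway (25% of clearance) falls to 0.04× activity: 0.25 × 0.04 = 0.01.
CYP3A4 (69%) and the residual 6% are unaffected.
CL_new/CL_old = 0.01 + 0.69 + 0.06 = 0.76.
With dosing unchanged, steady-state concentration scales as 1/CL: 47.2 / 0.76 = 62 μmol/L.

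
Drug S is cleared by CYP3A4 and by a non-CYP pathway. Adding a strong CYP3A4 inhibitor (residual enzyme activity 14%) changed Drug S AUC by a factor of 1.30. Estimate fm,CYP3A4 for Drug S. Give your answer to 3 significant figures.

CL'/CL = 1 / 1.30 = 0.7692
0.14·fm + (1 − fm) = 0.7692
fm = (0.7692 − 1) / (0.14 − 1) = 0.268

0.268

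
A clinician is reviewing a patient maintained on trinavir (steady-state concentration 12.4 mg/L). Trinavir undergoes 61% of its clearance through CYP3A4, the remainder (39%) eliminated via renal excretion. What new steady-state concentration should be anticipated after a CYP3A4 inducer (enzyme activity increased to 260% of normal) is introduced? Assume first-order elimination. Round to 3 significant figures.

6.28 mg/L

The CYP3A4 pathway (61% of clearance) rises to 2.6× activity: 0.61 × 2.6 = 1.586.
The remaining 39% of clearance is unaffected.
CL_new/CL_old = 1.586 + 0.39 = 1.976.
New steady-state concentration = baseline ÷ relative clearance = 12.4 / 1.976 = 6.28 mg/L.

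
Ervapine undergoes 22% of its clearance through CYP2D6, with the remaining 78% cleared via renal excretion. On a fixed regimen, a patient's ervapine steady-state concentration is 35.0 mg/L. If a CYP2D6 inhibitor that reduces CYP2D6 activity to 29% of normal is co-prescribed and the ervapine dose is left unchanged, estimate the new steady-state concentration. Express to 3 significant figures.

CYP2D6: 0.22 × 0.29 = 0.0638
Other: 0.78 (unchanged)
CL_new/CL_old = 0.0638 + 0.78 = 0.8438.
New steady-state concentration = baseline ÷ relative clearance = 35.0 / 0.8438 = 41.5 mg/L.

41.5 mg/L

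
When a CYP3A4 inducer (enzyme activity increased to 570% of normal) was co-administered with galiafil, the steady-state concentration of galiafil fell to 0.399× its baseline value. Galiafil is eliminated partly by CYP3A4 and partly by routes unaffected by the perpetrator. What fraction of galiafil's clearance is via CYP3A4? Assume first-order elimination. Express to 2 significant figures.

0.32

Let fm be the CYP3A4 fraction. New clearance relative to baseline = fm × 5.7 + (1 − fm).
Steady-state concentration ratio = 1 / (new CL fraction), so new CL fraction = 1 / 0.399 = 2.506.
fm × 5.7 + 1 − fm = 2.506  ⇒  fm × (5.7 − 1) = 1.506  ⇒  fm = 0.32.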